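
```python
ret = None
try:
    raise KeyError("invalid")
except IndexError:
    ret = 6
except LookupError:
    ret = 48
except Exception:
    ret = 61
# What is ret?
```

Step-by-step execution trace:
1. `raise KeyError(...)` raises KeyError.
2. `except IndexError` does not match (KeyError is not a subclass of IndexError); skipped.
3. `except LookupError` matches (KeyError is a subclass of LookupError) → ret = 48.
4. `except Exception` is not reached.
Result: 48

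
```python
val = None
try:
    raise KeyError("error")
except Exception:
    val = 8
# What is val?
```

Step-by-step execution trace:
1. `raise KeyError(...)` raises KeyError.
2. `except Exception` matches (KeyError is a subclass of Exception) → val = 8.
Result: 8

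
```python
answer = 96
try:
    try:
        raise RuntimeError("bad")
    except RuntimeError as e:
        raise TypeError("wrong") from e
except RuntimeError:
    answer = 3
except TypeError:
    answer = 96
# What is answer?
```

Step-by-step execution trace:
1. Inner try raises RuntimeError; inner `except RuntimeError as e` catches it.
2. `raise TypeError(...) from e` raises TypeError (RuntimeError is attached as __cause__, but only TypeError is active).
3. Outer `except RuntimeError` does not match TypeError; skipped.
4. Outer `except TypeError` matches → answer = 96.
Result: 96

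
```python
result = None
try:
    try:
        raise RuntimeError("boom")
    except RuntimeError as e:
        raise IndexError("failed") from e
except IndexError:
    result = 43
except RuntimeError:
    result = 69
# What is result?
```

Step-by-step execution trace:
1. Inner try raises RuntimeError; inner `except RuntimeError as e` catches it.
2. `raise IndexError(...) from e` raises IndexError (RuntimeError is attached as __cause__, but only IndexError is active).
3. Outer `except IndexError` matches → result = 43.
4. `except RuntimeError` is not reached.
Result: 43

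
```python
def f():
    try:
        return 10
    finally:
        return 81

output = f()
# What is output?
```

Step-by-step execution trace:
1. `f()` enters try: `return 10` sets pending return value 10.
2. Before returning, `finally: return 81` runs and overrides the pending return.
3. f() returns 81 → output = 81.
Result: 81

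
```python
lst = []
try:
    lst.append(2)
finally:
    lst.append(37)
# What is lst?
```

Step-by-step execution trace:
1. try: `lst.append(2)` → lst = [2].
2. The try body completes without raising.
3. finally always runs: `lst.append(37)` → lst = [2, 37].
Result: [2, 37]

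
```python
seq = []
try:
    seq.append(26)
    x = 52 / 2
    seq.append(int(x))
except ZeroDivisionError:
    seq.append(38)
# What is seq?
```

Step-by-step execution trace:
1. try: `seq.append(26)` → seq = [26].
2. `x = 52 / 2` → x = 26.0. No exception raised.
3. `seq.append(int(x))` → seq = [26, 26].
4. `except ZeroDivisionError` is skipped (no exception was raised).
Result: [26, 26]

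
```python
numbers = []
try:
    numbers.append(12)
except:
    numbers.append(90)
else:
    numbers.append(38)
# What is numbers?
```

Step-by-step execution trace:
1. try: `numbers.append(12)` → numbers = [12]. No exception raised.
2. `except` is skipped.
3. `else` runs (try completed without exception): `numbers.append(38)` → numbers = [12, 38].
Result: [12, 38]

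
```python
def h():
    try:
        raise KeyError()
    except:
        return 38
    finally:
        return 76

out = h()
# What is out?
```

Step-by-step execution trace:
1. `h()` enters try: `raise KeyError()` raises KeyError.
2. bare `except` matches → `return 38` sets pending return value 38.
3. Before returning, `finally: return 76` runs and overrides the pending return.
4. h() returns 76 → out = 76.
Result: 76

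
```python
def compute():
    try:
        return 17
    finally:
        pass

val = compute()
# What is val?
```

Step-by-step execution trace:
1. `compute()` enters try: `return 17` sets pending return value 17.
2. Before returning, `finally: pass` runs (no effect).
3. compute() returns 17 → val = 17.
Result: 17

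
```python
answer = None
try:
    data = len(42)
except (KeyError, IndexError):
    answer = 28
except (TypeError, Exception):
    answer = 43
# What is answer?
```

Step-by-step execution trace:
1. `data = len(42)` raises TypeError.
2. `except (KeyError, IndexError)` does not match TypeError; skipped.
3. `except (TypeError, Exception)` matches (TypeError is in the tuple) → answer = 43.
Result: 43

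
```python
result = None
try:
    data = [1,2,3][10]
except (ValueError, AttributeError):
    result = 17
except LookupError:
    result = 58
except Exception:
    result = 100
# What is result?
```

Step-by-step execution trace:
1. `data = [1,2,3][10]` raises IndexError.
2. `except (ValueError, AttributeError)` does not match IndexError; skipped.
3. `except LookupError` matches (IndexError is a subclass of LookupError) → result = 58.
4. `except Exception` is not reached.
Result: 58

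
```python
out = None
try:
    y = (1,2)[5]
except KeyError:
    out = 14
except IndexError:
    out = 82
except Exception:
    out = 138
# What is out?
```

Step-by-step execution trace:
1. `y = (1,2)[5]` raises IndexError.
2. `except KeyError` does not match IndexError; skipped.
3. `except IndexError` matches → out = 82.
4. Remaining except clauses are skipped.
Result: 82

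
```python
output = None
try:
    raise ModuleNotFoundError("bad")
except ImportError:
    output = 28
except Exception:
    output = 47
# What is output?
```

Step-by-step execution trace:
1. `raise ModuleNotFoundError(...)` raises ModuleNotFoundError.
2. `except ImportError` matches (ModuleNotFoundError is a subclass of ImportError) → output = 28.
3. `except Exception` is not reached.
Result: 28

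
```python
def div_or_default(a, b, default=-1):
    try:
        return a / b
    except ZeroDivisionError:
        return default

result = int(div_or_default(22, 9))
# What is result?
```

Step-by-step execution trace:
1. `div_or_default(22, 9)` enters try: `return 22 / 9` → returns 2.4444444444444446. No exception raised.
2. `except ZeroDivisionError` is skipped.
3. `int(2.4444444444444446)` → 2 → result = 2.
Result: 2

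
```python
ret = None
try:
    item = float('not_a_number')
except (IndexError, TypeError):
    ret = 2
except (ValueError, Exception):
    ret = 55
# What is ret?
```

Step-by-step execution trace:
1. `item = float('not_a_number')` raises ValueError.
2. `except (IndexError, TypeError)` does not match ValueError; skipped.
3. `except (ValueError, Exception)` matches (ValueError is in the tuple) → ret = 55.
Result: 55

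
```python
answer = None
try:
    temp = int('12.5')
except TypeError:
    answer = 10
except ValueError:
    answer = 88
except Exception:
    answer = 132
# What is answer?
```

Step-by-step execution trace:
1. `temp = int('12.5')` raises ValueError.
2. `except TypeError` does not match ValueError; skipped.
3. `except ValueError` matches → answer = 88.
4. Remaining except clauses are skipped.
Result: 88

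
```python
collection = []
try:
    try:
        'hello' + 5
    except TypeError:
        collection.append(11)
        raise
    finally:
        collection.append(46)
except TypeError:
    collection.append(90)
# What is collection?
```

Step-by-step execution trace:
1. Inner try: `'hello' + 5` raises TypeError.
2. Inner `except TypeError` matches → `collection.append(11)` → collection = [11].
3. bare `raise` re-raises TypeError.
4. Inner `finally` runs during unwinding: `collection.append(46)` → collection = [11, 46].
5. Outer `except TypeError` matches → `collection.append(90)` → collection = [11, 46, 90].
Result: [11, 46, 90]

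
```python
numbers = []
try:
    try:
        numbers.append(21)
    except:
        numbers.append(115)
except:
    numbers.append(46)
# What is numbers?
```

Step-by-step execution trace:
1. Inner try: `numbers.append(21)` → numbers = [21]. No exception raised.
2. Inner `except` is skipped.
3. Inner try completes normally; outer `except` is skipped.
Result: [21]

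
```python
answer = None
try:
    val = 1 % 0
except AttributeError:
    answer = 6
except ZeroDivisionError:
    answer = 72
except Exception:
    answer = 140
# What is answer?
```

Step-by-step execution trace:
1. `val = 1 % 0` raises ZeroDivisionError.
2. `except AttributeError` does not match ZeroDivisionError; skipped.
3. `except ZeroDivisionError` matches → answer = 72.
4. Remaining except clauses are skipped.
Result: 72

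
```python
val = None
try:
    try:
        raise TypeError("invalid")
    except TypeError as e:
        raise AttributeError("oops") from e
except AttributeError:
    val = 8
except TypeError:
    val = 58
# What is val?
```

Step-by-step execution trace:
1. Inner try raises TypeError; inner `except TypeError as e` catches it.
2. `raise AttributeError(...) from e` raises AttributeError (TypeError is attached as __cause__, but only AttributeError is active).
3. Outer `except AttributeError` matches → val = 8.
4. `except TypeError` is not reached.
Result: 8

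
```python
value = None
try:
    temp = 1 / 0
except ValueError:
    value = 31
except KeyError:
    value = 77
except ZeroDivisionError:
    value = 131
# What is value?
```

Step-by-step execution trace:
1. `temp = 1 / 0` raises ZeroDivisionError.
2. `except ValueError` does not match ZeroDivisionError; skipped.
3. `except KeyError` does not match ZeroDivisionError; skipped.
4. `except ZeroDivisionError` matches → value = 131.
Result: 131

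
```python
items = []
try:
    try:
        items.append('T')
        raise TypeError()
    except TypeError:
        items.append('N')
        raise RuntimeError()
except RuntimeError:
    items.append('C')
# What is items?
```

Step-by-step execution trace:
1. Inner try: `items.append('T')` → items = ['T'].
2. `raise TypeError()` raises TypeError.
3. Inner `except TypeError` matches → `items.append('N')` → items = ['T', 'N'].
4. `raise RuntimeError()` raises RuntimeError; propagates to outer try.
5. Outer `except RuntimeError` matches → `items.append('C')` → items = ['T', 'N', 'C'].
Result: ['T', 'N', 'C']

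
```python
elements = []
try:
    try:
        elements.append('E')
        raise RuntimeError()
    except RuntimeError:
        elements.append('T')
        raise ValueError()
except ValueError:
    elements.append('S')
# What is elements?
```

Step-by-step execution trace:
1. Inner try: `elements.append('E')` → elements = ['E'].
2. `raise RuntimeError()` raises RuntimeError.
3. Inner `except RuntimeError` matches → `elements.append('T')` → elements = ['E', 'T'].
4. `raise ValueError()` raises ValueError; propagates to outer try.
5. Outer `except ValueError` matches → `elements.append('S')` → elements = ['E', 'T', 'S'].
Result: ['E', 'T', 'S']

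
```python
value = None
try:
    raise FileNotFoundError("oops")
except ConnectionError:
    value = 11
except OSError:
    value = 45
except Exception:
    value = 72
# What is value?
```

Step-by-step execution trace:
1. `raise FileNotFoundError(...)` raises FileNotFoundError.
2. `except ConnectionError` does not match (FileNotFoundError is not a subclass of ConnectionError); skipped.
3. `except OSError` matches (FileNotFoundError is a subclass of OSError) → value = 45.
4. `except Exception` is not reached.
Result: 45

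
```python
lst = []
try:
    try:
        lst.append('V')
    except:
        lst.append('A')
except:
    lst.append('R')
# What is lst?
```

Step-by-step execution trace:
1. Inner try: `lst.append('V')` → lst = ['V']. No exception raised.
2. Inner `except` is skipped.
3. Inner try completes normally; outer `except` is skipped.
Result: ['V']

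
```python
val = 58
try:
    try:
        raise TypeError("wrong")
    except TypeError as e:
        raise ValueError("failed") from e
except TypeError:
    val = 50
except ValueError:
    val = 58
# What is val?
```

Step-by-step execution trace:
1. Inner try raises TypeError; inner `except TypeError as e` catches it.
2. `raise ValueError(...) from e` raises ValueError (TypeError is attached as __cause__, but only ValueError is active).
3. Outer `except TypeError` does not match ValueError; skipped.
4. Outer `except ValueError` matches → val = 58.
Result: 58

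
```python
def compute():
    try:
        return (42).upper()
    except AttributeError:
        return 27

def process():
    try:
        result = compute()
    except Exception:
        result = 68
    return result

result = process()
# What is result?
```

Step-by-step execution trace:
1. `process()` calls `compute()`.
2. In compute: `(42).upper()` raises AttributeError; `except AttributeError` catches it → returns 27.
3. In process: `result = compute()` → result = 27. No exception reaches process.
4. `except Exception` is skipped; process returns 27.
5. result = 27.
Result: 27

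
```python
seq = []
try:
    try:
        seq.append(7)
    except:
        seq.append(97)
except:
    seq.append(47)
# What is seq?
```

Step-by-step execution trace:
1. Inner try: `seq.append(7)` → seq = [7]. No exception raised.
2. Inner `except` is skipped.
3. Inner try completes normally; outer `except` is skipped.
Result: [7]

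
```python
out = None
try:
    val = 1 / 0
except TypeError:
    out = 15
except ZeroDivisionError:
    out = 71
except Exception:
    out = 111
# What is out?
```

Step-by-step execution trace:
1. `val = 1 / 0` raises ZeroDivisionError.
2. `except TypeError` does not match ZeroDivisionError; skipped.
3. `except ZeroDivisionError` matches → out = 71.
4. Remaining except clauses are skipped.
Result: 71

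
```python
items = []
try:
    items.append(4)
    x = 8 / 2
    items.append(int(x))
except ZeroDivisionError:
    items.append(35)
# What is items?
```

Step-by-step execution trace:
1. try: `items.append(4)` → items = [4].
2. `x = 8 / 2` → x = 4.0. No exception raised.
3. `items.append(int(x))` → items = [4, 4].
4. `except ZeroDivisionError` is skipped (no exception was raised).
Result: [4, 4]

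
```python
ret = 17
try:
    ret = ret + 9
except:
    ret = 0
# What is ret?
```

Step-by-step execution trace:
1. ret starts at 17.
2. try: `ret = ret + 9` → ret = 26. No exception raised.
3. `except` is skipped.
Result: 26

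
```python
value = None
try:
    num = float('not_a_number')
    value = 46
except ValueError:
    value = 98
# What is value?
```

Step-by-step execution trace:
1. `num = float('not_a_number')` raises ValueError.
2. `value = 46` is not reached.
3. `except ValueError` matches → value = 98.
Result: 98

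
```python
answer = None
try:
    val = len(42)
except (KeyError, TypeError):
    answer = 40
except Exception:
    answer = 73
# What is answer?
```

Step-by-step execution trace:
1. `val = len(42)` raises TypeError.
2. `except (KeyError, TypeError)` matches (TypeError is in the tuple) → answer = 40.
3. `except Exception` is not reached.
Result: 40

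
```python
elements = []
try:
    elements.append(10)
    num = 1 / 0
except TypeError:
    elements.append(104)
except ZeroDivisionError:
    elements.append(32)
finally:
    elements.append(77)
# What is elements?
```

Step-by-step execution trace:
1. try: `elements.append(10)` → elements = [10].
2. `num = 1 / 0` raises ZeroDivisionError.
3. `except TypeError` does not match ZeroDivisionError; skipped.
4. `except ZeroDivisionError` matches → `elements.append(32)` → elements = [10, 32].
5. finally always runs: `elements.append(77)` → elements = [10, 32, 77].
Result: [10, 32, 77]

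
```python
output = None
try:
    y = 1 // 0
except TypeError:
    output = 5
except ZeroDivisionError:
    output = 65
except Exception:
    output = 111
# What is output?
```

Step-by-step execution trace:
1. `y = 1 // 0` raises ZeroDivisionError.
2. `except TypeError` does not match ZeroDivisionError; skipped.
3. `except ZeroDivisionError` matches → output = 65.
4. Remaining except clauses are skipped.
Result: 65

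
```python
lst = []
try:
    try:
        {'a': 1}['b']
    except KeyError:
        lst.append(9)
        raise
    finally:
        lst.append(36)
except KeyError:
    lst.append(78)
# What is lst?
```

Step-by-step execution trace:
1. Inner try: `{'a': 1}['b']` raises KeyError.
2. Inner `except KeyError` matches → `lst.append(9)` → lst = [9].
3. bare `raise` re-raises KeyError.
4. Inner `finally` runs during unwinding: `lst.append(36)` → lst = [9, 36].
5. Outer `except KeyError` matches → `lst.append(78)` → lst = [9, 36, 78].
Result: [9, 36, 78]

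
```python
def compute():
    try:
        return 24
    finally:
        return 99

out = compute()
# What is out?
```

Step-by-step execution trace:
1. `compute()` enters try: `return 24` sets pending return value 24.
2. Before returning, `finally: return 99` runs and overrides the pending return.
3. compute() returns 99 → out = 99.
Result: 99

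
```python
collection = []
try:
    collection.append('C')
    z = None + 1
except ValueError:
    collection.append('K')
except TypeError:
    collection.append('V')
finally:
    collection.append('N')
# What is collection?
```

Step-by-step execution trace:
1. try: `collection.append('C')` → collection = ['C'].
2. `z = None + 1` raises TypeError.
3. `except ValueError` does not match TypeError; skipped.
4. `except TypeError` matches → `collection.append('V')` → collection = ['C', 'V'].
5. finally always runs: `collection.append('N')` → collection = ['C', 'V', 'N'].
Result: ['C', 'V', 'N']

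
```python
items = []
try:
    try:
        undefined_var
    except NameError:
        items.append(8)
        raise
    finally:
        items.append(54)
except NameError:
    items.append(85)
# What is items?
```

Step-by-step execution trace:
1. Inner try: `undefined_var` raises NameError.
2. Inner `except NameError` matches → `items.append(8)` → items = [8].
3. bare `raise` re-raises NameError.
4. Inner `finally` runs during unwinding: `items.append(54)` → items = [8, 54].
5. Outer `except NameError` matches → `items.append(85)` → items = [8, 54, 85].
Result: [8, 54, 85]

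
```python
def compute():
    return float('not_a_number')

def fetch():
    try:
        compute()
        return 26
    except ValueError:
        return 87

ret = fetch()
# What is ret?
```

Step-by-step execution trace:
1. `fetch()` calls `compute()`.
2. `compute()` evaluates `float('not_a_number')`, which raises ValueError; it propagates to the caller.
3. `return 26` is not reached.
4. `except ValueError` in fetch matches → returns 87.
5. ret = 87.
Result: 87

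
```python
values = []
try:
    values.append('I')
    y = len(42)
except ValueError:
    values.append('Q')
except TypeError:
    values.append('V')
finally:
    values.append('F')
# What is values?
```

Step-by-step execution trace:
1. try: `values.append('I')` → values = ['I'].
2. `y = len(42)` raises TypeError.
3. `except ValueError` does not match TypeError; skipped.
4. `except TypeError` matches → `values.append('V')` → values = ['I', 'V'].
5. finally always runs: `values.append('F')` → values = ['I', 'V', 'F'].
Result: ['I', 'V', 'F']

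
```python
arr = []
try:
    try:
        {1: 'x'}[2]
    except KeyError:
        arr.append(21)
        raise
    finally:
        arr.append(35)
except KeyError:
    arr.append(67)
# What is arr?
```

Step-by-step execution trace:
1. Inner try: `{1: 'x'}[2]` raises KeyError.
2. Inner `except KeyError` matches → `arr.append(21)` → arr = [21].
3. bare `raise` re-raises KeyError.
4. Inner `finally` runs during unwinding: `arr.append(35)` → arr = [21, 35].
5. Outer `except KeyError` matches → `arr.append(67)` → arr = [21, 35, 67].
Result: [21, 35, 67]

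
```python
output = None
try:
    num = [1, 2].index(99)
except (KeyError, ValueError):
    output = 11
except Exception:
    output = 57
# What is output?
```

Step-by-step execution trace:
1. `num = [1, 2].index(99)` raises ValueError.
2. `except (KeyError, ValueError)` matches (ValueError is in the tuple) → output = 11.
3. `except Exception` is not reached.
Result: 11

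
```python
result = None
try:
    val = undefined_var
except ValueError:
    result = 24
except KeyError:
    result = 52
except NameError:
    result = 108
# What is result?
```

Step-by-step execution trace:
1. `val = undefined_var` raises NameError.
2. `except ValueError` does not match NameError; skipped.
3. `except KeyError` does not match NameError; skipped.
4. `except NameError` matches → result = 108.
Result: 108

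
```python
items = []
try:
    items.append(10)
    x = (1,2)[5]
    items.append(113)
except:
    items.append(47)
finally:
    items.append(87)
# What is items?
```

Step-by-step execution trace:
1. try: `items.append(10)` → items = [10].
2. `x = (1,2)[5]` raises IndexError; `items.append(113)` is not reached.
3. bare `except` matches → `items.append(47)` → items = [10, 47].
4. finally always runs: `items.append(87)` → items = [10, 47, 87].
Result: [10, 47, 87]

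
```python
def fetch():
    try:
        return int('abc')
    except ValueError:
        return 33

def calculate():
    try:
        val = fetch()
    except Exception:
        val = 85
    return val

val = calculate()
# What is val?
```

Step-by-step execution trace:
1. `calculate()` calls `fetch()`.
2. In fetch: `int('abc')` raises ValueError; `except ValueError` catches it → returns 33.
3. In calculate: `val = fetch()` → val = 33. No exception reaches calculate.
4. `except Exception` is skipped; calculate returns 33.
5. val = 33.
Result: 33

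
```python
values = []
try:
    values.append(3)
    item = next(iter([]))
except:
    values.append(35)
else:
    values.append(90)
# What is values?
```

Step-by-step execution trace:
1. try: `values.append(3)` → values = [3].
2. `item = next(iter([]))` raises StopIteration.
3. bare `except` matches → `values.append(35)` → values = [3, 35].
4. `else` is skipped (an exception was raised).
Result: [3, 35]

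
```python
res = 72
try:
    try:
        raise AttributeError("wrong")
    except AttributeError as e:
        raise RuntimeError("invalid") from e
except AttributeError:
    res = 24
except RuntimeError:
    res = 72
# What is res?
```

Step-by-step execution trace:
1. Inner try raises AttributeError; inner `except AttributeError as e` catches it.
2. `raise RuntimeError(...) from e` raises RuntimeError (AttributeError is attached as __cause__, but only RuntimeError is active).
3. Outer `except AttributeError` does not match RuntimeError; skipped.
4. Outer `except RuntimeError` matches → res = 72.
Result: 72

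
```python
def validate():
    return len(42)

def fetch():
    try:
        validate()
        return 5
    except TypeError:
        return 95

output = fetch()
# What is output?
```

Step-by-step execution trace:
1. `fetch()` calls `validate()`.
2. `validate()` evaluates `len(42)`, which raises TypeError; it propagates to the caller.
3. `return 5` is not reached.
4. `except TypeError` in fetch matches → returns 95.
5. output = 95.
Result: 95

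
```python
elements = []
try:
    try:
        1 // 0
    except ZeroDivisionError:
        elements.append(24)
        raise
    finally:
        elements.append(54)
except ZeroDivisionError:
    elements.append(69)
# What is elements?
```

Step-by-step execution trace:
1. Inner try: `1 // 0` raises ZeroDivisionError.
2. Inner `except ZeroDivisionError` matches → `elements.append(24)` → elements = [24].
3. bare `raise` re-raises ZeroDivisionError.
4. Inner `finally` runs during unwinding: `elements.append(54)` → elements = [24, 54].
5. Outer `except ZeroDivisionError` matches → `elements.append(69)` → elements = [24, 54, 69].
Result: [24, 54, 69]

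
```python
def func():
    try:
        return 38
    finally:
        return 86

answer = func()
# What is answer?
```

Step-by-step execution trace:
1. `func()` enters try: `return 38` sets pending return value 38.
2. Before returning, `finally: return 86` runs and overrides the pending return.
3. func() returns 86 → answer = 86.
Result: 86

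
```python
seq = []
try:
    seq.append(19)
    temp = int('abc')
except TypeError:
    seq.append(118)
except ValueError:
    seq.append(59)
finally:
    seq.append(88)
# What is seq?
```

Step-by-step execution trace:
1. try: `seq.append(19)` → seq = [19].
2. `temp = int('abc')` raises ValueError.
3. `except TypeError` does not match ValueError; skipped.
4. `except ValueError` matches → `seq.append(59)` → seq = [19, 59].
5. finally always runs: `seq.append(88)` → seq = [19, 59, 88].
Result: [19, 59, 88]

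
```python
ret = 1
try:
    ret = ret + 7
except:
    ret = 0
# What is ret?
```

Step-by-step execution trace:
1. ret starts at 1.
2. try: `ret = ret + 7` → ret = 8. No exception raised.
3. `except` is skipped.
Result: 8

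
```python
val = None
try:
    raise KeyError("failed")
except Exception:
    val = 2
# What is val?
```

Step-by-step execution trace:
1. `raise KeyError(...)` raises KeyError.
2. `except Exception` matches (KeyError is a subclass of Exception) → val = 2.
Result: 2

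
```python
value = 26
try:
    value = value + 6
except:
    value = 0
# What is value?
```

Step-by-step execution trace:
1. value starts at 26.
2. try: `value = value + 6` → value = 32. No exception raised.
3. `except` is skipped.
Result: 32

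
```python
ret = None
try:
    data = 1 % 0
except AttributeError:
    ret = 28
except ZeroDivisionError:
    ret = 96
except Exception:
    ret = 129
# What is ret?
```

Step-by-step execution trace:
1. `data = 1 % 0` raises ZeroDivisionError.
2. `except AttributeError` does not match ZeroDivisionError; skipped.
3. `except ZeroDivisionError` matches → ret = 96.
4. Remaining except clauses are skipped.
Result: 96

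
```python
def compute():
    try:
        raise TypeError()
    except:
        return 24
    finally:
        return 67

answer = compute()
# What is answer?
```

Step-by-step execution trace:
1. `compute()` enters try: `raise TypeError()` raises TypeError.
2. bare `except` matches → `return 24` sets pending return value 24.
3. Before returning, `finally: return 67` runs and overrides the pending return.
4. compute() returns 67 → answer = 67.
Result: 67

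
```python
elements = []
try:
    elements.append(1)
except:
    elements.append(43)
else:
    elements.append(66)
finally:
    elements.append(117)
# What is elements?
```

Step-by-step execution trace:
1. try: `elements.append(1)` → elements = [1]. No exception raised.
2. `except` is skipped.
3. `else` runs: `elements.append(66)` → elements = [1, 66].
4. `finally` always runs: `elements.append(117)` → elements = [1, 66, 117].
Result: [1, 66, 117]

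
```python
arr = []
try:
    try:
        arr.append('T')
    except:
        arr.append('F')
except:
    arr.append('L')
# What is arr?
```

Step-by-step execution trace:
1. Inner try: `arr.append('T')` → arr = ['T']. No exception raised.
2. Inner `except` is skipped.
3. Inner try completes normally; outer `except` is skipped.
Result: ['T']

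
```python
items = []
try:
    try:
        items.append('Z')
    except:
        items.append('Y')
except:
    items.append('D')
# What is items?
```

Step-by-step execution trace:
1. Inner try: `items.append('Z')` → items = ['Z']. No exception raised.
2. Inner `except` is skipped.
3. Inner try completes normally; outer `except` is skipped.
Result: ['Z']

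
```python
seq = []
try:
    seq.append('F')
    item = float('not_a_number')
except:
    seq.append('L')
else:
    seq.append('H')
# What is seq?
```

Step-by-step execution trace:
1. try: `seq.append('F')` → seq = ['F'].
2. `item = float('not_a_number')` raises ValueError.
3. bare `except` matches → `seq.append('L')` → seq = ['F', 'L'].
4. `else` is skipped (an exception was raised).
Result: ['F', 'L']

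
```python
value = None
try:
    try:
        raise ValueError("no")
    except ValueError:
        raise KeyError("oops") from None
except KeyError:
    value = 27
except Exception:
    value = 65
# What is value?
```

Step-by-step execution trace:
1. Inner try raises ValueError; inner `except ValueError` catches it.
2. `raise KeyError(...) from None` raises KeyError (from None suppresses __context__, but the active exception is still KeyError).
3. Outer `except KeyError` matches → value = 27.
4. `except Exception` is not reached.
Result: 27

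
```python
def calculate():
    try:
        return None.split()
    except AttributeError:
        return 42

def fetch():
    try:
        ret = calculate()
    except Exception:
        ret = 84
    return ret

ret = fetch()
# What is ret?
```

Step-by-step execution trace:
1. `fetch()` calls `calculate()`.
2. In calculate: `None.split()` raises AttributeError; `except AttributeError` catches it → returns 42.
3. In fetch: `ret = calculate()` → ret = 42. No exception reaches fetch.
4. `except Exception` is skipped; fetch returns 42.
5. ret = 42.
Result: 42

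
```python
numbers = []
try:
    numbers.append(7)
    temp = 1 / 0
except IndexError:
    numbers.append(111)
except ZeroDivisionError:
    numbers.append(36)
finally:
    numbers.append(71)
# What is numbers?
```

Step-by-step execution trace:
1. try: `numbers.append(7)` → numbers = [7].
2. `temp = 1 / 0` raises ZeroDivisionError.
3. `except IndexError` does not match ZeroDivisionError; skipped.
4. `except ZeroDivisionError` matches → `numbers.append(36)` → numbers = [7, 36].
5. finally always runs: `numbers.append(71)` → numbers = [7, 36, 71].
Result: [7, 36, 71]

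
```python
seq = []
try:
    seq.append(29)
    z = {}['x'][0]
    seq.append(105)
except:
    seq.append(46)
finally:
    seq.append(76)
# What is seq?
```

Step-by-step execution trace:
1. try: `seq.append(29)` → seq = [29].
2. `z = {}['x'][0]` raises KeyError; `seq.append(105)` is not reached.
3. bare `except` matches → `seq.append(46)` → seq = [29, 46].
4. finally always runs: `seq.append(76)` → seq = [29, 46, 76].
Result: [29, 46, 76]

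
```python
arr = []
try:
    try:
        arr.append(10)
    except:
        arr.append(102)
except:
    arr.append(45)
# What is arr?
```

Step-by-step execution trace:
1. Inner try: `arr.append(10)` → arr = [10]. No exception raised.
2. Inner `except` is skipped.
3. Inner try completes normally; outer `except` is skipped.
Result: [10]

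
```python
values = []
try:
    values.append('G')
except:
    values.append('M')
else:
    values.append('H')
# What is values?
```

Step-by-step execution trace:
1. try: `values.append('G')` → values = ['G']. No exception raised.
2. `except` is skipped.
3. `else` runs (try completed without exception): `values.append('H')` → values = ['G', 'H'].
Result: ['G', 'H']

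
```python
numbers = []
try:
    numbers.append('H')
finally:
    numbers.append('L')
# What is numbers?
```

Step-by-step execution trace:
1. try: `numbers.append('H')` → numbers = ['H'].
2. The try body completes without raising.
3. finally always runs: `numbers.append('L')` → numbers = ['H', 'L'].
Result: ['H', 'L']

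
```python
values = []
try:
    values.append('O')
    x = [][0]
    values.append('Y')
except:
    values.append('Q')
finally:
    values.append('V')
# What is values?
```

Step-by-step execution trace:
1. try: `values.append('O')` → values = ['O'].
2. `x = [][0]` raises IndexError; `values.append('Y')` is not reached.
3. bare `except` matches → `values.append('Q')` → values = ['O', 'Q'].
4. finally always runs: `values.append('V')` → values = ['O', 'Q', 'V'].
Result: ['O', 'Q', 'V']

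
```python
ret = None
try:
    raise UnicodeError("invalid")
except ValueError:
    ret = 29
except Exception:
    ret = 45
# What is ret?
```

Step-by-step execution trace:
1. `raise UnicodeError(...)` raises UnicodeError.
2. `except ValueError` matches (UnicodeError is a subclass of ValueError) → ret = 29.
3. `except Exception` is not reached.
Result: 29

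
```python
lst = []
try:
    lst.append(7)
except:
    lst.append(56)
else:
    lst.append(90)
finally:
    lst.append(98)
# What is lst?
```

Step-by-step execution trace:
1. try: `lst.append(7)` → lst = [7]. No exception raised.
2. `except` is skipped.
3. `else` runs: `lst.append(90)` → lst = [7, 90].
4. `finally` always runs: `lst.append(98)` → lst = [7, 90, 98].
Result: [7, 90, 98]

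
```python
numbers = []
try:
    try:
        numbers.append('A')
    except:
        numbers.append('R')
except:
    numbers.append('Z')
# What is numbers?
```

Step-by-step execution trace:
1. Inner try: `numbers.append('A')` → numbers = ['A']. No exception raised.
2. Inner `except` is skipped.
3. Inner try completes normally; outer `except` is skipped.
Result: ['A']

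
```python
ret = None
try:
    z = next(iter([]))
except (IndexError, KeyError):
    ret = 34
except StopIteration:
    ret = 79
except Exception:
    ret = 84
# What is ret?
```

Step-by-step execution trace:
1. `z = next(iter([]))` raises StopIteration.
2. `except (IndexError, KeyError)` does not match StopIteration; skipped.
3. `except StopIteration` matches (exact type match) → ret = 79.
4. `except Exception` is not reached.
Result: 79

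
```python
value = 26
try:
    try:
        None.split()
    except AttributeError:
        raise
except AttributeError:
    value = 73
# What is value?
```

Step-by-step execution trace:
1. Inner try: `None.split()` raises AttributeError.
2. Inner `except AttributeError` matches; bare `raise` re-raises the same AttributeError.
3. Outer `except AttributeError` matches → value = 73.
Result: 73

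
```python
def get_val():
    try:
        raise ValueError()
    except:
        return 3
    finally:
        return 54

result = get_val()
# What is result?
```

Step-by-step execution trace:
1. `get_val()` enters try: `raise ValueError()` raises ValueError.
2. bare `except` matches → `return 3` sets pending return value 3.
3. Before returning, `finally: return 54` runs and overrides the pending return.
4. get_val() returns 54 → result = 54.
Result: 54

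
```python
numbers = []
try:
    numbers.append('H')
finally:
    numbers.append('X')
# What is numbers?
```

Step-by-step execution trace:
1. try: `numbers.append('H')` → numbers = ['H'].
2. The try body completes without raising.
3. finally always runs: `numbers.append('X')` → numbers = ['H', 'X'].
Result: ['H', 'X']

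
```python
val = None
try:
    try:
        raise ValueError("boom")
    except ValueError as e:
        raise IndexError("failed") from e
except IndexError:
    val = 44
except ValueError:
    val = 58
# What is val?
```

Step-by-step execution trace:
1. Inner try raises ValueError; inner `except ValueError as e` catches it.
2. `raise IndexError(...) from e` raises IndexError (ValueError is attached as __cause__, but only IndexError is active).
3. Outer `except IndexError` matches → val = 44.
4. `except ValueError` is not reached.
Result: 44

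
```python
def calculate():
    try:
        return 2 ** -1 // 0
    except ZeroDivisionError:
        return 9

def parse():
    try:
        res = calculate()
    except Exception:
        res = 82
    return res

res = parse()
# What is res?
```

Step-by-step execution trace:
1. `parse()` calls `calculate()`.
2. In calculate: `2 ** -1 // 0` raises ZeroDivisionError; `except ZeroDivisionError` catches it → returns 9.
3. In parse: `res = calculate()` → res = 9. No exception reaches parse.
4. `except Exception` is skipped; parse returns 9.
5. res = 9.
Result: 9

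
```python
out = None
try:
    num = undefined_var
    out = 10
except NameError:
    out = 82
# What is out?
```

Step-by-step execution trace:
1. `num = undefined_var` raises NameError.
2. `out = 10` is not reached.
3. `except NameError` matches → out = 82.
Result: 82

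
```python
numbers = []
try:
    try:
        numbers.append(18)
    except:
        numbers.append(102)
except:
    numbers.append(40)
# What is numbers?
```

Step-by-step execution trace:
1. Inner try: `numbers.append(18)` → numbers = [18]. No exception raised.
2. Inner `except` is skipped.
3. Inner try completes normally; outer `except` is skipped.
Result: [18]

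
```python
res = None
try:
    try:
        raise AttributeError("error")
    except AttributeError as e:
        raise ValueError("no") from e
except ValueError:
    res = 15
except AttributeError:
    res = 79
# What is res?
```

Step-by-step execution trace:
1. Inner try raises AttributeError; inner `except AttributeError as e` catches it.
2. `raise ValueError(...) from e` raises ValueError (AttributeError is attached as __cause__, but only ValueError is active).
3. Outer `except ValueError` matches → res = 15.
4. `except AttributeError` is not reached.
Result: 15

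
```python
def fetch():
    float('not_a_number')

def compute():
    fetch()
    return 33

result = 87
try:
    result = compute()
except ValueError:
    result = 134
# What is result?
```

Step-by-step execution trace:
1. result starts at 87.
2. try: `compute()` calls `fetch()`.
3. `fetch()` evaluates `float('not_a_number')`, which raises ValueError; it propagates through compute (uncaught).
4. `return 33` in compute is not reached; the assignment to result does not complete.
5. `except ValueError` matches → result = 134.
Result: 134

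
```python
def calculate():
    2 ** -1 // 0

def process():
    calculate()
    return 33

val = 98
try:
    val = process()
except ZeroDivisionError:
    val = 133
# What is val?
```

Step-by-step execution trace:
1. val starts at 98.
2. try: `process()` calls `calculate()`.
3. `calculate()` evaluates `2 ** -1 // 0`, which raises ZeroDivisionError; it propagates through process (uncaught).
4. `return 33` in process is not reached; the assignment to val does not complete.
5. `except ZeroDivisionError` matches → val = 133.
Result: 133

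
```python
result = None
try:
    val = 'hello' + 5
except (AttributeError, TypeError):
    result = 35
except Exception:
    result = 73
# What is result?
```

Step-by-step execution trace:
1. `val = 'hello' + 5` raises TypeError.
2. `except (AttributeError, TypeError)` matches (TypeError is in the tuple) → result = 35.
3. `except Exception` is not reached.
Result: 35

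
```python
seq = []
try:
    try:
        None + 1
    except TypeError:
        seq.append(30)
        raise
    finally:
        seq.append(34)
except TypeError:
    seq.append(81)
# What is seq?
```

Step-by-step execution trace:
1. Inner try: `None + 1` raises TypeError.
2. Inner `except TypeError` matches → `seq.append(30)` → seq = [30].
3. bare `raise` re-raises TypeError.
4. Inner `finally` runs during unwinding: `seq.append(34)` → seq = [30, 34].
5. Outer `except TypeError` matches → `seq.append(81)` → seq = [30, 34, 81].
Result: [30, 34, 81]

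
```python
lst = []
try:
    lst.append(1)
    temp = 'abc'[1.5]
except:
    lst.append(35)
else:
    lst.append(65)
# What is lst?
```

Step-by-step execution trace:
1. try: `lst.append(1)` → lst = [1].
2. `temp = 'abc'[1.5]` raises TypeError.
3. bare `except` matches → `lst.append(35)` → lst = [1, 35].
4. `else` is skipped (an exception was raised).
Result: [1, 35]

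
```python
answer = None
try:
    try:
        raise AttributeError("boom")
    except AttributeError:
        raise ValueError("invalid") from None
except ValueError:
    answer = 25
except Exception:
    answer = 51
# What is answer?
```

Step-by-step execution trace:
1. Inner try raises AttributeError; inner `except AttributeError` catches it.
2. `raise ValueError(...) from None` raises ValueError (from None suppresses __context__, but the active exception is still ValueError).
3. Outer `except ValueError` matches → answer = 25.
4. `except Exception` is not reached.
Result: 25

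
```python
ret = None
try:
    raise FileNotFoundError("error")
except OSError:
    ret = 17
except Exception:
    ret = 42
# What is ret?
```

Step-by-step execution trace:
1. `raise FileNotFoundError(...)` raises FileNotFoundError.
2. `except OSError` matches (FileNotFoundError is a subclass of OSError) → ret = 17.
3. `except Exception` is not reached.
Result: 17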